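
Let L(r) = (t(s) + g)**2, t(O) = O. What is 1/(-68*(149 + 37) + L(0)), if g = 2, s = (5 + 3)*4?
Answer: -1/11492 ≈ -8.7017e-5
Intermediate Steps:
s = 32 (s = 8*4 = 32)
L(r) = 1156 (L(r) = (32 + 2)**2 = 34**2 = 1156)
1/(-68*(149 + 37) + L(0)) = 1/(-68*(149 + 37) + 1156) = 1/(-68*186 + 1156) = 1/(-12648 + 1156) = 1/(-11492) = -1/11492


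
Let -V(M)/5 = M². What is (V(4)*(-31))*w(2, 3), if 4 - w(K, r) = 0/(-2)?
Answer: 9920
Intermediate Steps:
w(K, r) = 4 (w(K, r) = 4 - 0/(-2) = 4 - 0*(-1)/2 = 4 - 1*0 = 4 + 0 = 4)
V(M) = -5*M²
(V(4)*(-31))*w(2, 3) = (-5*4²*(-31))*4 = (-5*16*(-31))*4 = -80*(-31)*4 = 2480*4 = 9920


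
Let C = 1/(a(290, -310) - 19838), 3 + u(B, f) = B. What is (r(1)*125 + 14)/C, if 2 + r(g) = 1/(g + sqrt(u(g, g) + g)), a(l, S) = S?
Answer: 3495678 + 1259250*I ≈ 3.4957e+6 + 1.2593e+6*I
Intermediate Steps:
u(B, f) = -3 + B
r(g) = -2 + 1/(g + sqrt(-3 + 2*g)) (r(g) = -2 + 1/(g + sqrt((-3 + g) + g)) = -2 + 1/(g + sqrt(-3 + 2*g)))
C = -1/20148 (C = 1/(-310 - 19838) = 1/(-20148) = -1/20148 ≈ -4.9633e-5)
(r(1)*125 + 14)/C = (((1 - 2*1 - 2*sqrt(-3 + 2*1))/(1 + sqrt(-3 + 2*1)))*125 + 14)/(-1/20148) = (((1 - 2 - 2*sqrt(-3 + 2))/(1 + sqrt(-3 + 2)))*125 + 14)*(-20148) = (((1 - 2 - 2*I)/(1 + sqrt(-1)))*125 + 14)*(-20148) = (((1 - 2 - 2*I)/(1 + I))*125 + 14)*(-20148) = ((((1 - I)/2)*(-1 - 2*I))*125 + 14)*(-20148) = (((1 - I)*(-1 - 2*I)/2)*125 + 14)*(-20148) = (125*(1 - I)*(-1 - 2*I)/2 + 14)*(-20148) = (14 + 125*(1 - I)*(-1 - 2*I)/2)*(-20148) = -282072 - 1259250*(1 - I)*(-1 - 2*I)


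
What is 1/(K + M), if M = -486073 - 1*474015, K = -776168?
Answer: -1/1736256 ≈ -5.7595e-7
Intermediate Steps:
M = -960088 (M = -486073 - 474015 = -960088)
1/(K + M) = 1/(-776168 - 960088) = 1/(-1736256) = -1/1736256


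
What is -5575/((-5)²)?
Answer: -223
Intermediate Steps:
-5575/((-5)²) = -5575/25 = -5575*1/25 = -223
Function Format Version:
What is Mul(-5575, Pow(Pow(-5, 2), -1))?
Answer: -223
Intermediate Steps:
Mul(-5575, Pow(Pow(-5, 2), -1)) = Mul(-5575, Pow(25, -1)) = Mul(-5575, Rational(1, 25)) = -223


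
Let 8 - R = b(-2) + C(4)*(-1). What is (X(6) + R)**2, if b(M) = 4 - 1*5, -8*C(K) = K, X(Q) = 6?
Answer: 841/4 ≈ 210.25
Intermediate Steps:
C(K) = -K/8
b(M) = -1 (b(M) = 4 - 5 = -1)
R = 17/2 (R = 8 - (-1 - 1/8*4*(-1)) = 8 - (-1 - 1/2*(-1)) = 8 - (-1 + 1/2) = 8 - 1*(-1/2) = 8 + 1/2 = 17/2 ≈ 8.5000)
(X(6) + R)**2 = (6 + 17/2)**2 = (29/2)**2 = 841/4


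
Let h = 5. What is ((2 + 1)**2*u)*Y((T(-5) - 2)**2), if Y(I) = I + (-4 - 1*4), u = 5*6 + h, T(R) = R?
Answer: 12915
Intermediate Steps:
u = 35 (u = 5*6 + 5 = 30 + 5 = 35)
Y(I) = -8 + I (Y(I) = I + (-4 - 4) = I - 8 = -8 + I)
((2 + 1)**2*u)*Y((T(-5) - 2)**2) = ((2 + 1)**2*35)*(-8 + (-5 - 2)**2) = (3**2*35)*(-8 + (-7)**2) = (9*35)*(-8 + 49) = 315*41 = 12915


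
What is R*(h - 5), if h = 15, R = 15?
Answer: 150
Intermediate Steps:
R*(h - 5) = 15*(15 - 5) = 15*10 = 150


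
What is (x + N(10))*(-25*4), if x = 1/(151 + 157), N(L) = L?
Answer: -77025/77 ≈ -1000.3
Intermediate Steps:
x = 1/308 ≈ 0.0032468
(x + N(10))*(-25*4) = (1/308 + 10)*(-25*4) = (3081/308)*(-100) = -77025/77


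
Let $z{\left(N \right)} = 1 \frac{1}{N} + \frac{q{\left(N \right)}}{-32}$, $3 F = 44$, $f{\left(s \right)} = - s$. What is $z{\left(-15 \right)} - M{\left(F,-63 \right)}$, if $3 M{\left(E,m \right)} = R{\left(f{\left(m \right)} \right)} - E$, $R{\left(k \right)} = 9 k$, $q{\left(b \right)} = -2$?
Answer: $- \frac{132563}{720} \approx -184.12$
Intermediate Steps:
$F = \frac{44}{3}$ ($F = \frac{1}{3} \cdot 44 = \frac{44}{3} \approx 14.667$)
$z{\left(N \right)} = \frac{1}{16} + \frac{1}{N}$ ($z{\left(N \right)} = 1 \frac{1}{N} - \frac{2}{-32} = \frac{1}{N} - - \frac{1}{16} = \frac{1}{N} + \frac{1}{16} = \frac{1}{16} + \frac{1}{N}$)
$M{\left(E,m \right)} = - 3 m - \frac{E}{3}$ ($M{\left(E,m \right)} = \frac{9 \left(- m\right) - E}{3} = \frac{- 9 m - E}{3} = \frac{- E - 9 m}{3} = - 3 m - \frac{E}{3}$)
$z{\left(-15 \right)} - M{\left(F,-63 \right)} = \frac{16 - 15}{16 \left(-15\right)} - \left(\left(-3\right) \left(-63\right) - \frac{44}{9}\right) = \frac{1}{16} \left(- \frac{1}{15}\right) 1 - \left(189 - \frac{44}{9}\right) = - \frac{1}{240} - \frac{1657}{9} = - \frac{132563}{720}$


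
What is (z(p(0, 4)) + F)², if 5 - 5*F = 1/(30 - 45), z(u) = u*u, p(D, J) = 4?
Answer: 1628176/5625 ≈ 289.45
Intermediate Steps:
z(u) = u²
F = 76/75 (F = 1 - 1/(5*(30 - 45)) = 1 - ⅕/(-15) = 1 - ⅕*(-1/15) = 1 + 1/75 = 76/75 ≈ 1.0133)
(z(p(0, 4)) + F)² = (4² + 76/75)² = (16 + 76/75)² = (1276/75)² = 1628176/5625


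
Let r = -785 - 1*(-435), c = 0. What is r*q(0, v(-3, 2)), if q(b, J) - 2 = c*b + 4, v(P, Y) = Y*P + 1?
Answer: -2100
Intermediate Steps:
v(P, Y) = 1 + P*Y (v(P, Y) = P*Y + 1 = 1 + P*Y)
q(b, J) = 6 (q(b, J) = 2 + (0*b + 4) = 2 + (0 + 4) = 2 + 4 = 6)
r = -350 (r = -785 + 435 = -350)
r*q(0, v(-3, 2)) = -350*6 = -2100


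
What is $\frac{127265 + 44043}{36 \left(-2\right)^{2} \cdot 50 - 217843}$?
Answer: $- \frac{171308}{210643} \approx -0.81326$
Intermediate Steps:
$\frac{127265 + 44043}{36 \left(-2\right)^{2} \cdot 50 - 217843} = \frac{171308}{36 \cdot 4 \cdot 50 - 217843} = \frac{171308}{144 \cdot 50 - 217843} = \frac{171308}{7200 - 217843} = \frac{171308}{-210643} = 171308 \left(- \frac{1}{210643}\right) = - \frac{171308}{210643}$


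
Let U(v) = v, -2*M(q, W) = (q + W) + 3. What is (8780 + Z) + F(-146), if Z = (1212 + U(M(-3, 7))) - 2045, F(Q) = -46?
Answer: 15795/2 ≈ 7897.5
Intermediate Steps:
M(q, W) = -3/2 - W/2 - q/2 (M(q, W) = -((q + W) + 3)/2 = -((W + q) + 3)/2 = -(3 + W + q)/2 = -3/2 - W/2 - q/2)
Z = -1673/2 (Z = (1212 + (-3/2 - ½*7 - ½*(-3))) - 2045 = (1212 + (-3/2 - 7/2 + 3/2)) - 2045 = (1212 - 7/2) - 2045 = 2417/2 - 2045 = -1673/2 ≈ -836.50)
(8780 + Z) + F(-146) = (8780 - 1673/2) - 46 = 15887/2 - 46 = 15795/2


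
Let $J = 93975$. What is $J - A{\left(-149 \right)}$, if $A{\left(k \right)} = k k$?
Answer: $71774$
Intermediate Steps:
$A{\left(k \right)} = k^{2}$
$J - A{\left(-149 \right)} = 93975 - \left(-149\right)^{2} = 93975 - 22201 = 71774$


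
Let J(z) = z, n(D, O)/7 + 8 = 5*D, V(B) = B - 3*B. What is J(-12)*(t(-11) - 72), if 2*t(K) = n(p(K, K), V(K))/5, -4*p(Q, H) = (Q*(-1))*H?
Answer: -3393/10 ≈ -339.30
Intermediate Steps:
p(Q, H) = H*Q/4 (p(Q, H) = -Q*(-1)*H/4 = -(-Q)*H/4 = -(-1)*H*Q/4 = H*Q/4)
V(B) = -2*B
n(D, O) = -56 + 35*D (n(D, O) = -56 + 7*(5*D) = -56 + 35*D)
t(K) = -28/5 + 7*K²/8 (t(K) = ((-56 + 35*(K*K/4))/5)/2 = ((-56 + 35*(K²/4))*(⅕))/2 = ((-56 + 35*K²/4)*(⅕))/2 = (-56/5 + 7*K²/4)/2 = -28/5 + 7*K²/8)
J(-12)*(t(-11) - 72) = -12*((-28/5 + (7/8)*(-11)²) - 72) = -12*((-28/5 + (7/8)*121) - 72) = -12*((-28/5 + 847/8) - 72) = -12*(4011/40 - 72) = -12*1131/40 = -3393/10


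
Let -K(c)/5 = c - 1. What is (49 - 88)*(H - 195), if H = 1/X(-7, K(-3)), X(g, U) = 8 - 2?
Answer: 15197/2 ≈ 7598.5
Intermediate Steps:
K(c) = 5 - 5*c (K(c) = -5*(c - 1) = -5*(-1 + c) = 5 - 5*c)
X(g, U) = 6
H = ⅙ (H = 1/6 = ⅙ ≈ 0.16667)
(49 - 88)*(H - 195) = (49 - 88)*(⅙ - 195) = -39*(-1169/6) = 15197/2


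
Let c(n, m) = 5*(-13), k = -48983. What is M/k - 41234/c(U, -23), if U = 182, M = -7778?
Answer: 2020270592/3183895 ≈ 634.53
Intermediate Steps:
c(n, m) = -65
M/k - 41234/c(U, -23) = -7778/(-48983) - 41234/(-65) = -7778*(-1/48983) - 41234*(-1/65) = 7778/48983 + 41234/65 = 2020270592/3183895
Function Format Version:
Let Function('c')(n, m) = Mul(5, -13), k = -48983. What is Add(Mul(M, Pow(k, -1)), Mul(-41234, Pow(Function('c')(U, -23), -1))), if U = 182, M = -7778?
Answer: Rational(2020270592, 3183895) ≈ 634.53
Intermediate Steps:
Function('c')(n, m) = -65
Add(Mul(M, Pow(k, -1)), Mul(-41234, Pow(Function('c')(U, -23), -1))) = Add(Mul(-7778, Pow(-48983, -1)), Mul(-41234, Pow(-65, -1))) = Add(Mul(-7778, Rational(-1, 48983)), Mul(-41234, Rational(-1, 65))) = Add(Rational(7778, 48983), Rational(41234, 65)) = Rational(2020270592, 3183895)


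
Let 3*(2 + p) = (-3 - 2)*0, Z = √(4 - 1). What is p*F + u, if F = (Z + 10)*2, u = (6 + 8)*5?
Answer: 30 - 4*√3 ≈ 23.072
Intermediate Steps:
Z = √3 ≈ 1.7320
p = -2 (p = -2 + ((-3 - 2)*0)/3 = -2 + (-5*0)/3 = -2 + (⅓)*0 = -2 + 0 = -2)
u = 70 (u = 14*5 = 70)
F = 20 + 2*√3 (F = (√3 + 10)*2 = (10 + √3)*2 = 20 + 2*√3 ≈ 23.464)
p*F + u = -2*(20 + 2*√3) + 70 = (-40 - 4*√3) + 70 = 30 - 4*√3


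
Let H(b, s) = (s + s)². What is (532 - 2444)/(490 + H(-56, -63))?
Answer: -956/8183 ≈ -0.11683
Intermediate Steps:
H(b, s) = 4*s² (H(b, s) = (2*s)² = 4*s²)
(532 - 2444)/(490 + H(-56, -63)) = (532 - 2444)/(490 + 4*(-63)²) = -1912/(490 + 4*3969) = -1912/(490 + 15876) = -1912/16366 = -1912*1/16366 = -956/8183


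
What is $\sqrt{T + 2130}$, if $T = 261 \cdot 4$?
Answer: $23 \sqrt{6} \approx 56.338$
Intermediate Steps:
$T = 1044$
$\sqrt{T + 2130} = \sqrt{1044 + 2130} = \sqrt{3174} = 23 \sqrt{6}$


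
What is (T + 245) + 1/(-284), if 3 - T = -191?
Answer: 124675/284 ≈ 439.00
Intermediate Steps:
T = 194 (T = 3 - 1*(-191) = 3 + 191 = 194)
(T + 245) + 1/(-284) = (194 + 245) + 1/(-284) = 439 - 1/284 = 124675/284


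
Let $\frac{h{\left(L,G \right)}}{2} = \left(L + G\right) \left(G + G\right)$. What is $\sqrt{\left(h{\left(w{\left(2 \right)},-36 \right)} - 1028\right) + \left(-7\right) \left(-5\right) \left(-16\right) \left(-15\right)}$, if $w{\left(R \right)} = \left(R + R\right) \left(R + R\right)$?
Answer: $2 \sqrt{2563} \approx 101.25$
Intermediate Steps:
$w{\left(R \right)} = 4 R^{2}$ ($w{\left(R \right)} = 2 R 2 R = 4 R^{2}$)
$h{\left(L,G \right)} = 4 G \left(G + L\right)$ ($h{\left(L,G \right)} = 2 \left(L + G\right) \left(G + G\right) = 2 \left(G + L\right) 2 G = 2 \cdot 2 G \left(G + L\right) = 4 G \left(G + L\right)$)
$\sqrt{\left(h{\left(w{\left(2 \right)},-36 \right)} - 1028\right) + \left(-7\right) \left(-5\right) \left(-16\right) \left(-15\right)} = \sqrt{\left(4 \left(-36\right) \left(-36 + 4 \cdot 2^{2}\right) - 1028\right) + \left(-7\right) \left(-5\right) \left(-16\right) \left(-15\right)} = \sqrt{\left(4 \left(-36\right) \left(-36 + 4 \cdot 4\right) - 1028\right) + 35 \left(-16\right) \left(-15\right)} = \sqrt{\left(4 \left(-36\right) \left(-36 + 16\right) - 1028\right) - -8400} = \sqrt{\left(4 \left(-36\right) \left(-20\right) - 1028\right) + 8400} = \sqrt{\left(2880 - 1028\right) + 8400} = \sqrt{1852 + 8400} = \sqrt{10252} = 2 \sqrt{2563}$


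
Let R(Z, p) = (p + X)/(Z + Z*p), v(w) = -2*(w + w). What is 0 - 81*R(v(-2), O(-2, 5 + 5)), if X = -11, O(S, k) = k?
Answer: 81/88 ≈ 0.92045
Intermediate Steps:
v(w) = -4*w
R(Z, p) = (-11 + p)/(Z + Z*p) (R(Z, p) = (p - 11)/(Z + Z*p) = (-11 + p)/(Z + Z*p))
0 - 81*R(v(-2), O(-2, 5 + 5)) = 0 - 81*(-11 + (5 + 5))/(((-4*(-2)))*(1 + (5 + 5))) = 0 - 81*(-11 + 10)/(8*(1 + 10)) = 0 - 81*(-1)/(8*11) = 0 - 81*(-1/88) = 0 + 81/88 = 81/88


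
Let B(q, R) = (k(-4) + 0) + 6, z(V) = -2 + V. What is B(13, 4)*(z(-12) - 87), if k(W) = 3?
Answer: -909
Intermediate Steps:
B(q, R) = 9 (B(q, R) = (3 + 0) + 6 = 3 + 6 = 9)
B(13, 4)*(z(-12) - 87) = 9*((-2 - 12) - 87) = 9*(-14 - 87) = 9*(-101) = -909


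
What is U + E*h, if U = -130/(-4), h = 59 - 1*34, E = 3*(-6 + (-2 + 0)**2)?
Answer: -235/2 ≈ -117.50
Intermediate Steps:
E = -6 (E = 3*(-6 + (-2)**2) = 3*(-6 + 4) = 3*(-2) = -6)
h = 25 (h = 59 - 34 = 25)
U = 65/2 (U = -130*(-1/4) = 65/2 ≈ 32.500)
U + E*h = 65/2 - 6*25 = 65/2 - 150 = -235/2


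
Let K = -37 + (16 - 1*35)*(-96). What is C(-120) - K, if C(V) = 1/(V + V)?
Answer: -428881/240 ≈ -1787.0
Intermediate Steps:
C(V) = 1/(2*V)
K = 1787 (K = -37 + (16 - 35)*(-96) = -37 - 19*(-96) = -37 + 1824 = 1787)
C(-120) - K = (½)/(-120) - 1*1787 = (½)*(-1/120) - 1787 = -1/240 - 1787 = -428881/240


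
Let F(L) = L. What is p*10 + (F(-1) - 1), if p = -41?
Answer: -412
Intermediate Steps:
p*10 + (F(-1) - 1) = -41*10 + (-1 - 1) = -410 - 2 = -412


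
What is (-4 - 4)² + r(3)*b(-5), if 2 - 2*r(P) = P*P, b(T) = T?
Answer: 163/2 ≈ 81.500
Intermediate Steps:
r(P) = 1 - P²/2 (r(P) = 1 - P*P/2 = 1 - P²/2)
(-4 - 4)² + r(3)*b(-5) = (-4 - 4)² + (1 - ½*3²)*(-5) = (-8)² + (1 - ½*9)*(-5) = 64 + (1 - 9/2)*(-5) = 64 - 7/2*(-5) = 64 + 35/2 = 163/2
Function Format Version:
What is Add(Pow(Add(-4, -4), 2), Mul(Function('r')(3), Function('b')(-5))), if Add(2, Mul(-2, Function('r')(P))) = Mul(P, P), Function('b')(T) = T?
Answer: Rational(163, 2) ≈ 81.500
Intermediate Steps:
Function('r')(P) = Add(1, Mul(Rational(-1, 2), Pow(P, 2))) (Function('r')(P) = Add(1, Mul(Rational(-1, 2), Mul(P, P))) = Add(1, Mul(Rational(-1, 2), Pow(P, 2))))
Add(Pow(Add(-4, -4), 2), Mul(Function('r')(3), Function('b')(-5))) = Add(Pow(Add(-4, -4), 2), Mul(Add(1, Mul(Rational(-1, 2), Pow(3, 2))), -5)) = Add(Pow(-8, 2), Mul(Add(1, Mul(Rational(-1, 2), 9)), -5)) = Add(64, Mul(Add(1, Rational(-9, 2)), -5)) = Add(64, Mul(Rational(-7, 2), -5)) = Add(64, Rational(35, 2)) = Rational(163, 2)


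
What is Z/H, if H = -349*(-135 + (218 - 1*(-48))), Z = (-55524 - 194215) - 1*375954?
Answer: 625693/45719 ≈ 13.686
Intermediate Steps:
Z = -625693 (Z = -249739 - 375954 = -625693)
H = -45719 (H = -349*(-135 + (218 + 48)) = -349*(-135 + 266) = -349*131 = -45719)
Z/H = -625693/(-45719) = -625693*(-1/45719) = 625693/45719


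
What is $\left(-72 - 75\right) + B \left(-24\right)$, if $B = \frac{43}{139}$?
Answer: $- \frac{21465}{139} \approx -154.42$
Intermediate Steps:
$B = \frac{43}{139}$ ($B = 43 \cdot \frac{1}{139} = \frac{43}{139} \approx 0.30935$)
$\left(-72 - 75\right) + B \left(-24\right) = \left(-72 - 75\right) + \frac{43}{139} \left(-24\right) = \left(-72 - 75\right) - \frac{1032}{139} = -147 - \frac{1032}{139} = - \frac{21465}{139}$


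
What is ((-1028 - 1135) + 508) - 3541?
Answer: -5196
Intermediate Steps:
((-1028 - 1135) + 508) - 3541 = (-2163 + 508) - 3541 = -1655 - 3541 = -5196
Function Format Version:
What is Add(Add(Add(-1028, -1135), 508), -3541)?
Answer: -5196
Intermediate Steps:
Add(Add(Add(-1028, -1135), 508), -3541) = Add(Add(-2163, 508), -3541) = Add(-1655, -3541) = -5196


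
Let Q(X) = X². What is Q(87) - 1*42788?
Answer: -35219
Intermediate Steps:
Q(87) - 1*42788 = 87² - 1*42788 = 7569 - 42788 = -35219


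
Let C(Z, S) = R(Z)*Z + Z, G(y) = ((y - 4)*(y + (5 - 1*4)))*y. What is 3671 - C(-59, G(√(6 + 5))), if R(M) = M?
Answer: 249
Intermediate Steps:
G(y) = y*(1 + y)*(-4 + y) (G(y) = ((-4 + y)*(y + (5 - 4)))*y = ((-4 + y)*(y + 1))*y = ((-4 + y)*(1 + y))*y = ((1 + y)*(-4 + y))*y = y*(1 + y)*(-4 + y))
C(Z, S) = Z + Z² (C(Z, S) = Z*Z + Z = Z² + Z = Z + Z²)
3671 - C(-59, G(√(6 + 5))) = 3671 - (-59)*(1 - 59) = 3671 - (-59)*(-58) = 3671 - 1*3422 = 3671 - 3422 = 249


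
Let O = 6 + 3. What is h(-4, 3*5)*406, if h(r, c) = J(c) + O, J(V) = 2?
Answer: 4466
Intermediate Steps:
O = 9
h(r, c) = 11 (h(r, c) = 2 + 9 = 11)
h(-4, 3*5)*406 = 11*406 = 4466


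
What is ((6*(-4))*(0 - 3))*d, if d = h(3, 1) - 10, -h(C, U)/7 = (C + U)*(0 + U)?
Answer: -2736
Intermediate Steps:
h(C, U) = -7*U*(C + U) (h(C, U) = -7*(C + U)*(0 + U) = -7*(C + U)*U = -7*U*(C + U))
d = -38 (d = -7*1*(3 + 1) - 10 = -7*1*4 - 10 = -28 - 10 = -38)
((6*(-4))*(0 - 3))*d = ((6*(-4))*(0 - 3))*(-38) = -24*(-3)*(-38) = 72*(-38) = -2736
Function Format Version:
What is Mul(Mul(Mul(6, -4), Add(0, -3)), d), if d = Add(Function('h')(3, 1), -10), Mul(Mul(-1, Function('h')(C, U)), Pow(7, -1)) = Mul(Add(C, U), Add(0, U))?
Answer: -2736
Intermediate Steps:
Function('h')(C, U) = Mul(-7, U, Add(C, U)) (Function('h')(C, U) = Mul(-7, Mul(Add(C, U), Add(0, U))) = Mul(-7, Mul(Add(C, U), U)) = Mul(-7, Mul(U, Add(C, U))) = Mul(-7, U, Add(C, U)))
d = -38 (d = Add(Mul(-7, 1, Add(3, 1)), -10) = Add(Mul(-7, 1, 4), -10) = Add(-28, -10) = -38)
Mul(Mul(Mul(6, -4), Add(0, -3)), d) = Mul(Mul(Mul(6, -4), Add(0, -3)), -38) = Mul(Mul(-24, -3), -38) = Mul(72, -38) = -2736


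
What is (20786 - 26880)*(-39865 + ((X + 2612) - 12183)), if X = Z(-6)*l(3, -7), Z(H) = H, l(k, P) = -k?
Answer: 301153292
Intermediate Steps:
X = 18 (X = -(-6)*3 = -6*(-3) = 18)
(20786 - 26880)*(-39865 + ((X + 2612) - 12183)) = (20786 - 26880)*(-39865 + ((18 + 2612) - 12183)) = -6094*(-39865 + (2630 - 12183)) = -6094*(-39865 - 9553) = -6094*(-49418) = 301153292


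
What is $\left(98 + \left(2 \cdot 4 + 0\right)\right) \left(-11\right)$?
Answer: $-1166$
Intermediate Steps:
$\left(98 + \left(2 \cdot 4 + 0\right)\right) \left(-11\right) = \left(98 + \left(8 + 0\right)\right) \left(-11\right) = \left(98 + 8\right) \left(-11\right) = 106 \left(-11\right) = -1166$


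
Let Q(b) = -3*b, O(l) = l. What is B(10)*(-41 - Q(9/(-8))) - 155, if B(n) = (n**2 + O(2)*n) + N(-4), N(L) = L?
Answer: -10605/2 ≈ -5302.5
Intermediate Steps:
B(n) = -4 + n**2 + 2*n (B(n) = (n**2 + 2*n) - 4 = -4 + n**2 + 2*n)
B(10)*(-41 - Q(9/(-8))) - 155 = (-4 + 10**2 + 2*10)*(-41 - (-3)*9/(-8)) - 155 = (-4 + 100 + 20)*(-41 - (-3)*9*(-1/8)) - 155 = 116*(-41 - (-3)*(-9)/8) - 155 = 116*(-41 - 1*27/8) - 155 = 116*(-41 - 27/8) - 155 = 116*(-355/8) - 155 = -10295/2 - 155 = -10605/2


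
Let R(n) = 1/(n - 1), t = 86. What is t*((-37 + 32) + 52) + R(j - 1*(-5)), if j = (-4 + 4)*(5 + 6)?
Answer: 16169/4 ≈ 4042.3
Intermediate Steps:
j = 0 (j = 0*11 = 0)
R(n) = 1/(-1 + n)
t*((-37 + 32) + 52) + R(j - 1*(-5)) = 86*((-37 + 32) + 52) + 1/(-1 + (0 - 1*(-5))) = 86*(-5 + 52) + 1/(-1 + (0 + 5)) = 86*47 + 1/(-1 + 5) = 4042 + 1/4 = 16169/4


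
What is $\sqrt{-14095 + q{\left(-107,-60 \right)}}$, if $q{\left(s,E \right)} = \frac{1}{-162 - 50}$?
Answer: $\frac{i \sqrt{158371473}}{106} \approx 118.72 i$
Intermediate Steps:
$q{\left(s,E \right)} = - \frac{1}{212}$ ($q{\left(s,E \right)} = \frac{1}{-212} = - \frac{1}{212}$)
$\sqrt{-14095 + q{\left(-107,-60 \right)}} = \sqrt{-14095 - \frac{1}{212}} = \sqrt{- \frac{2988141}{212}} = \frac{i \sqrt{158371473}}{106}$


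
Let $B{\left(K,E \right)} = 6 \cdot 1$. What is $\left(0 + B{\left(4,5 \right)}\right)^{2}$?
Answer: $36$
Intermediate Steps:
$B{\left(K,E \right)} = 6$
$\left(0 + B{\left(4,5 \right)}\right)^{2} = \left(0 + 6\right)^{2} = 6^{2} = 36$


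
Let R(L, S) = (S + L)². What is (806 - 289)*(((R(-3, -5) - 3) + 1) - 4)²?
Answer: 1739188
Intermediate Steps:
R(L, S) = (L + S)²
(806 - 289)*(((R(-3, -5) - 3) + 1) - 4)² = (806 - 289)*((((-3 - 5)² - 3) + 1) - 4)² = 517*((((-8)² - 3) + 1) - 4)² = 517*(((64 - 3) + 1) - 4)² = 517*((61 + 1) - 4)² = 517*(62 - 4)² = 517*58² = 517*3364 = 1739188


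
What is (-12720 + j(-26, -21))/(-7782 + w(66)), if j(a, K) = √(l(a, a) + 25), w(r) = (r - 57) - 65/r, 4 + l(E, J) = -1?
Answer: 839520/513083 - 132*√5/513083 ≈ 1.6357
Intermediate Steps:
l(E, J) = -5 (l(E, J) = -4 - 1 = -5)
w(r) = -57 + r - 65/r (w(r) = (-57 + r) - 65/r = -57 + r - 65/r)
j(a, K) = 2*√5 (j(a, K) = √(-5 + 25) = √20 = 2*√5)
(-12720 + j(-26, -21))/(-7782 + w(66)) = (-12720 + 2*√5)/(-7782 + (-57 + 66 - 65/66)) = (-12720 + 2*√5)/(-7782 + 529/66) = (-12720 + 2*√5)/(-513083/66) = (-12720 + 2*√5)*(-66/513083) = 839520/513083 - 132*√5/513083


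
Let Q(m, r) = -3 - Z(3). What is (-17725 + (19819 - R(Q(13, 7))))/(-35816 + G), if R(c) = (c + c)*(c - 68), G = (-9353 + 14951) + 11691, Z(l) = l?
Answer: -1206/18527 ≈ -0.065094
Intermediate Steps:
G = 17289 (G = 5598 + 11691 = 17289)
Q(m, r) = -6 (Q(m, r) = -3 - 1*3 = -3 - 3 = -6)
R(c) = 2*c*(-68 + c) (R(c) = (2*c)*(-68 + c) = 2*c*(-68 + c))
(-17725 + (19819 - R(Q(13, 7))))/(-35816 + G) = (-17725 + (19819 - 2*(-6)*(-68 - 6)))/(-35816 + 17289) = (-17725 + (19819 - 2*(-6)*(-74)))/(-18527) = (-17725 + (19819 - 1*888))*(-1/18527) = (-17725 + (19819 - 888))*(-1/18527) = (-17725 + 18931)*(-1/18527) = 1206*(-1/18527) = -1206/18527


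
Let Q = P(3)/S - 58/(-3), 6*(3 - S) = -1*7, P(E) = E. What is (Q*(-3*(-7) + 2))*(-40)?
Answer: -276736/15 ≈ -18449.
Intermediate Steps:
S = 25/6 (S = 3 - (-1)*7/6 = 3 - ⅙*(-7) = 3 + 7/6 = 25/6 ≈ 4.1667)
Q = 1504/75 (Q = 3/(25/6) - 58/(-3) = 3*(6/25) - 58*(-⅓) = 18/25 + 58/3 = 1504/75 ≈ 20.053)
(Q*(-3*(-7) + 2))*(-40) = (1504*(-3*(-7) + 2)/75)*(-40) = (1504*(21 + 2)/75)*(-40) = ((1504/75)*23)*(-40) = (34592/75)*(-40) = -276736/15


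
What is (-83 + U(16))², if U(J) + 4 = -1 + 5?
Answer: 6889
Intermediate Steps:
U(J) = 0 (U(J) = -4 + (-1 + 5) = -4 + 4 = 0)
(-83 + U(16))² = (-83 + 0)² = (-83)² = 6889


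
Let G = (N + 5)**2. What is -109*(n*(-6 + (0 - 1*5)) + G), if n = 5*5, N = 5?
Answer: 19075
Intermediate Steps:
n = 25
G = 100 (G = (5 + 5)**2 = 10**2 = 100)
-109*(n*(-6 + (0 - 1*5)) + G) = -109*(25*(-6 + (0 - 1*5)) + 100) = -109*(25*(-6 + (0 - 5)) + 100) = -109*(25*(-6 - 5) + 100) = -109*(25*(-11) + 100) = -109*(-275 + 100) = -109*(-175) = 19075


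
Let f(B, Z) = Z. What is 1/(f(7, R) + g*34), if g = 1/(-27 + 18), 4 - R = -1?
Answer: 9/11 ≈ 0.81818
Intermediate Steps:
R = 5 (R = 4 - 1*(-1) = 4 + 1 = 5)
g = -⅑ (g = 1/(-9) = -⅑ ≈ -0.11111)
1/(f(7, R) + g*34) = 1/(5 - ⅑*34) = 1/(5 - 34/9) = 1/(11/9) = 9/11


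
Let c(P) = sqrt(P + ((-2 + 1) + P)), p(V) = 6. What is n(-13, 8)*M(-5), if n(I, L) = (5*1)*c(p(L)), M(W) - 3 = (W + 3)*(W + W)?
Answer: 115*sqrt(11) ≈ 381.41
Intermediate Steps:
c(P) = sqrt(-1 + 2*P) (c(P) = sqrt(P + (-1 + P)) = sqrt(-1 + 2*P))
M(W) = 3 + 2*W*(3 + W) (M(W) = 3 + (W + 3)*(W + W) = 3 + (3 + W)*(2*W) = 3 + 2*W*(3 + W))
n(I, L) = 5*sqrt(11) (n(I, L) = (5*1)*sqrt(-1 + 2*6) = 5*sqrt(-1 + 12) = 5*sqrt(11))
n(-13, 8)*M(-5) = (5*sqrt(11))*(3 + 2*(-5)**2 + 6*(-5)) = (5*sqrt(11))*(3 + 2*25 - 30) = (5*sqrt(11))*(3 + 50 - 30) = (5*sqrt(11))*23 = 115*sqrt(11)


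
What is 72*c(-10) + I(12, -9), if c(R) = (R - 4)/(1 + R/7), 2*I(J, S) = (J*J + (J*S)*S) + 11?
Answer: 5831/2 ≈ 2915.5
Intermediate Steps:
I(J, S) = 11/2 + J²/2 + J*S²/2 (I(J, S) = ((J*J + (J*S)*S) + 11)/2 = ((J² + J*S²) + 11)/2 = (11 + J² + J*S²)/2 = 11/2 + J²/2 + J*S²/2)
c(R) = (-4 + R)/(1 + R/7) (c(R) = (-4 + R)/(1 + R*(⅐)) = (-4 + R)/(1 + R/7))
72*c(-10) + I(12, -9) = 72*(7*(-4 - 10)/(7 - 10)) + (11/2 + (½)*12² + (½)*12*(-9)²) = 72*(7*(-14)/(-3)) + (11/2 + (½)*144 + (½)*12*81) = 72*(7*(-⅓)*(-14)) + (11/2 + 72 + 486) = 72*(98/3) + 1127/2 = 2352 + 1127/2 = 5831/2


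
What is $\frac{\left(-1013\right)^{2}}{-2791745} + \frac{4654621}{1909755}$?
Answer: $\frac{441391341002}{213261958899} \approx 2.0697$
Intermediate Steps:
$\frac{\left(-1013\right)^{2}}{-2791745} + \frac{4654621}{1909755} = 1026169 \left(- \frac{1}{2791745}\right) + 4654621 \cdot \frac{1}{1909755} = - \frac{1026169}{2791745} + \frac{4654621}{1909755} = \frac{441391341002}{213261958899}$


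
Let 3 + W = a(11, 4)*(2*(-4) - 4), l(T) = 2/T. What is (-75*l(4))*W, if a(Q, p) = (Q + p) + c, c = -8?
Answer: 6525/2 ≈ 3262.5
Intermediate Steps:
a(Q, p) = -8 + Q + p (a(Q, p) = (Q + p) - 8 = -8 + Q + p)
W = -87 (W = -3 + (-8 + 11 + 4)*(2*(-4) - 4) = -3 + 7*(-8 - 4) = -3 + 7*(-12) = -3 - 84 = -87)
(-75*l(4))*W = -150/4*(-87) = -75*½*(-87) = -75/2*(-87) = 6525/2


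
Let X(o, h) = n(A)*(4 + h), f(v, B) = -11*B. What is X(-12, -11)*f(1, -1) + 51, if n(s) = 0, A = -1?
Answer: 51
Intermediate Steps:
X(o, h) = 0 (X(o, h) = 0*(4 + h) = 0)
X(-12, -11)*f(1, -1) + 51 = 0*(-11*(-1)) + 51 = 0*11 + 51 = 0 + 51 = 51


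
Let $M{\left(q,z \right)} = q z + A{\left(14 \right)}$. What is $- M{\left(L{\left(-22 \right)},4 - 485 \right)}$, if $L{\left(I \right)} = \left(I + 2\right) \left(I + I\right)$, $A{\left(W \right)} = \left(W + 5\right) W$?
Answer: $423014$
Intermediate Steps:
$A{\left(W \right)} = W \left(5 + W\right)$ ($A{\left(W \right)} = \left(5 + W\right) W = W \left(5 + W\right)$)
$L{\left(I \right)} = 2 I \left(2 + I\right)$ ($L{\left(I \right)} = \left(2 + I\right) 2 I = 2 I \left(2 + I\right)$)
$M{\left(q,z \right)} = 266 + q z$ ($M{\left(q,z \right)} = q z + 14 \left(5 + 14\right) = q z + 14 \cdot 19 = q z + 266 = 266 + q z$)
$- M{\left(L{\left(-22 \right)},4 - 485 \right)} = - (266 + 2 \left(-22\right) \left(2 - 22\right) \left(4 - 485\right)) = - (266 + 2 \left(-22\right) \left(-20\right) \left(-481\right)) = - (266 + 880 \left(-481\right)) = - (266 - 423280) = \left(-1\right) \left(-423014\right) = 423014$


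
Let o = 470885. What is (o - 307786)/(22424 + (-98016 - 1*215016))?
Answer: -163099/290608 ≈ -0.56123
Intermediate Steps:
(o - 307786)/(22424 + (-98016 - 1*215016)) = (470885 - 307786)/(22424 + (-98016 - 1*215016)) = 163099/(22424 + (-98016 - 215016)) = 163099/(22424 - 313032) = 163099/(-290608) = 163099*(-1/290608) = -163099/290608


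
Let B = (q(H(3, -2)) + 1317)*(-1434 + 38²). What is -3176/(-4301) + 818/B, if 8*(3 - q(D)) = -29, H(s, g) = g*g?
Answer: 182226192/227716445 ≈ 0.80023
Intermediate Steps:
H(s, g) = g²
q(D) = 53/8 (q(D) = 3 - ⅛*(-29) = 3 + 29/8 = 53/8)
B = 52945/4 (B = (53/8 + 1317)*(-1434 + 38²) = 10589*(-1434 + 1444)/8 = (10589/8)*10 = 52945/4 ≈ 13236.)
-3176/(-4301) + 818/B = -3176/(-4301) + 818/(52945/4) = -3176*(-1/4301) + 818*(4/52945) = 3176/4301 + 3272/52945 = 182226192/227716445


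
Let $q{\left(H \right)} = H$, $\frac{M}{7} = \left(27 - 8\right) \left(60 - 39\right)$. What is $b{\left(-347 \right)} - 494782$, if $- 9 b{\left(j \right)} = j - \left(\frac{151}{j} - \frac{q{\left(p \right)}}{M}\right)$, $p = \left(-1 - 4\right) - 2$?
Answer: $- \frac{616488486925}{1246077} \approx -4.9474 \cdot 10^{5}$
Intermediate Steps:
$p = -7$ ($p = -5 - 2 = -7$)
$M = 2793$ ($M = 7 \left(27 - 8\right) \left(60 - 39\right) = 7 \cdot 19 \cdot 21 = 7 \cdot 399 = 2793$)
$b{\left(j \right)} = \frac{1}{3591} - \frac{j}{9} + \frac{151}{9 j}$ ($b{\left(j \right)} = - \frac{j - \left(\frac{1}{399} + \frac{151}{j}\right)}{9} = - \frac{- \frac{1}{399} + j - \frac{151}{j}}{9} = \frac{1}{3591} - \frac{j}{9} + \frac{151}{9 j}$)
$b{\left(-347 \right)} - 494782 = \frac{60249 - 347 \left(1 - -138453\right)}{3591 \left(-347\right)} - 494782 = \frac{1}{3591} \left(- \frac{1}{347}\right) \left(60249 - 347 \left(1 + 138453\right)\right) - 494782 = \frac{1}{3591} \left(- \frac{1}{347}\right) \left(60249 - 48043538\right) - 494782 = \frac{1}{3591} \left(- \frac{1}{347}\right) \left(-47983289\right) - 494782 = \frac{47983289}{1246077} - 494782 = - \frac{616488486925}{1246077}$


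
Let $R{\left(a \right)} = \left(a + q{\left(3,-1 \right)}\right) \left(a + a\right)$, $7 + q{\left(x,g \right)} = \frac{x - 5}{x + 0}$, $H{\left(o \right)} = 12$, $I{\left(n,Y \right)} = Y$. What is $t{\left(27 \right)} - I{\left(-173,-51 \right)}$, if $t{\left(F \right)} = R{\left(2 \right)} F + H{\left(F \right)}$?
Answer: $-549$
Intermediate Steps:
$q{\left(x,g \right)} = -7 + \frac{-5 + x}{x}$ ($q{\left(x,g \right)} = -7 + \frac{x - 5}{x + 0} = -7 + \frac{-5 + x}{x}$)
$R{\left(a \right)} = 2 a \left(- \frac{23}{3} + a\right)$ ($R{\left(a \right)} = \left(a - \left(6 + \frac{5}{3}\right)\right) \left(a + a\right) = \left(a - \frac{23}{3}\right) 2 a = \left(- \frac{23}{3} + a\right) 2 a = 2 a \left(- \frac{23}{3} + a\right)$)
$t{\left(F \right)} = 12 - \frac{68 F}{3}$ ($t{\left(F \right)} = \frac{2}{3} \cdot 2 \left(-23 + 3 \cdot 2\right) F + 12 = \frac{2}{3} \cdot 2 \left(-23 + 6\right) F + 12 = \frac{2}{3} \cdot 2 \left(-17\right) F + 12 = - \frac{68 F}{3} + 12 = 12 - \frac{68 F}{3}$)
$t{\left(27 \right)} - I{\left(-173,-51 \right)} = \left(12 - 612\right) - -51 = \left(12 - 612\right) + 51 = -600 + 51 = -549$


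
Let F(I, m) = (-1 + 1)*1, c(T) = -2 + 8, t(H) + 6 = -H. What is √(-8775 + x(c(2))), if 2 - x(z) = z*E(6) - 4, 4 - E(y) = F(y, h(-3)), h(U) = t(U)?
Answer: 3*I*√977 ≈ 93.771*I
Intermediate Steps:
t(H) = -6 - H
c(T) = 6
h(U) = -6 - U
F(I, m) = 0 (F(I, m) = 0*1 = 0)
E(y) = 4 (E(y) = 4 - 1*0 = 4 + 0 = 4)
x(z) = 6 - 4*z (x(z) = 2 - (z*4 - 4) = 2 - (4*z - 4) = 2 - (-4 + 4*z) = 2 + (4 - 4*z) = 6 - 4*z)
√(-8775 + x(c(2))) = √(-8775 + (6 - 4*6)) = √(-8775 + (6 - 24)) = √(-8775 - 18) = √(-8793) = 3*I*√977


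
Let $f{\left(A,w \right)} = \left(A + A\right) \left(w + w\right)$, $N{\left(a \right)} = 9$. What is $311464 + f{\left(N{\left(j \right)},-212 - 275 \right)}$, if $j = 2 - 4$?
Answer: $293932$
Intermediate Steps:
$j = -2$ ($j = 2 - 4 = -2$)
$f{\left(A,w \right)} = 4 A w$ ($f{\left(A,w \right)} = 2 A 2 w = 4 A w$)
$311464 + f{\left(N{\left(j \right)},-212 - 275 \right)} = 311464 + 4 \cdot 9 \left(-212 - 275\right) = 311464 + 4 \cdot 9 \left(-487\right) = 311464 - 17532 = 293932$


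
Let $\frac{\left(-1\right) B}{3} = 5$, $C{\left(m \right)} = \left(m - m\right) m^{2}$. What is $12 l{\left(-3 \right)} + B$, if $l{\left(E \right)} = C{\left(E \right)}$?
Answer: $-15$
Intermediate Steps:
$C{\left(m \right)} = 0$ ($C{\left(m \right)} = 0 m^{2} = 0$)
$B = -15$ ($B = \left(-3\right) 5 = -15$)
$l{\left(E \right)} = 0$
$12 l{\left(-3 \right)} + B = 12 \cdot 0 - 15 = 0 - 15 = -15$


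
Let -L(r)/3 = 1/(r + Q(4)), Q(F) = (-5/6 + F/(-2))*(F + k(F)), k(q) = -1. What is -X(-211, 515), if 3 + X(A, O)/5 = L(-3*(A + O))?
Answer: 27585/1841 ≈ 14.984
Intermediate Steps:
Q(F) = (-1 + F)*(-⅚ - F/2) (Q(F) = (-5/6 + F/(-2))*(F - 1) = (-5*⅙ + F*(-½))*(-1 + F) = (-⅚ - F/2)*(-1 + F) = (-1 + F)*(-⅚ - F/2))
L(r) = -3/(-17/2 + r) (L(r) = -3/(r + (⅚ - ½*4² - ⅓*4)) = -3/(r + (⅚ - ½*16 - 4/3)) = -3/(r + (⅚ - 8 - 4/3)) = -3/(r - 17/2) = -3/(-17/2 + r))
X(A, O) = -15 - 30/(-17 - 6*A - 6*O) (X(A, O) = -15 + 5*(-6/(-17 + 2*(-3*(A + O)))) = -15 + 5*(-6/(-17 + 2*(-3*A - 3*O))) = -15 + 5*(-6/(-17 + (-6*A - 6*O))) = -15 + 5*(-6/(-17 - 6*A - 6*O)) = -15 - 30/(-17 - 6*A - 6*O))
-X(-211, 515) = -45*(-5 - 2*(-211) - 2*515)/(17 + 6*(-211) + 6*515) = -45*(-5 + 422 - 1030)/(17 - 1266 + 3090) = -45*(-613)/1841 = -1*(-27585/1841) = 27585/1841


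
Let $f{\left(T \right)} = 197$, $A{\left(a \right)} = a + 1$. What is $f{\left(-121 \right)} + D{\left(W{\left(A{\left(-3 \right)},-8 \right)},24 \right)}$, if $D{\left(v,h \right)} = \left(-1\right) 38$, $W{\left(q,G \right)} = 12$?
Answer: $159$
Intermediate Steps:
$A{\left(a \right)} = 1 + a$
$D{\left(v,h \right)} = -38$
$f{\left(-121 \right)} + D{\left(W{\left(A{\left(-3 \right)},-8 \right)},24 \right)} = 197 - 38 = 159$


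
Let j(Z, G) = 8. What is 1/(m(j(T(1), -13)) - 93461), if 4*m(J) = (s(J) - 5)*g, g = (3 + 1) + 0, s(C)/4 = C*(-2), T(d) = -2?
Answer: -1/93530 ≈ -1.0692e-5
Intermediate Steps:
s(C) = -8*C (s(C) = 4*(C*(-2)) = 4*(-2*C) = -8*C)
g = 4 (g = 4 + 0 = 4)
m(J) = -5 - 8*J (m(J) = ((-8*J - 5)*4)/4 = ((-5 - 8*J)*4)/4 = (-20 - 32*J)/4 = -5 - 8*J)
1/(m(j(T(1), -13)) - 93461) = 1/((-5 - 8*8) - 93461) = 1/((-5 - 64) - 93461) = 1/(-69 - 93461) = 1/(-93530) = -1/93530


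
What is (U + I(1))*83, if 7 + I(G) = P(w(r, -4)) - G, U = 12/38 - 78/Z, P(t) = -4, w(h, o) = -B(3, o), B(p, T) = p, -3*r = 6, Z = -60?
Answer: -163759/190 ≈ -861.89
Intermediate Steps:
r = -2 (r = -⅓*6 = -2)
w(h, o) = -3 (w(h, o) = -1*3 = -3)
U = 307/190 (U = 12/38 - 78/(-60) = 12*(1/38) - 78*(-1/60) = 6/19 + 13/10 = 307/190 ≈ 1.6158)
I(G) = -11 - G (I(G) = -7 + (-4 - G) = -11 - G)
(U + I(1))*83 = (307/190 + (-11 - 1*1))*83 = (307/190 + (-11 - 1))*83 = (307/190 - 12)*83 = -1973/190*83 = -163759/190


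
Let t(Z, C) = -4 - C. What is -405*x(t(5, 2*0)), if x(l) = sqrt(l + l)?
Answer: -810*I*sqrt(2) ≈ -1145.5*I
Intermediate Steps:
x(l) = sqrt(2)*sqrt(l) (x(l) = sqrt(2*l) = sqrt(2)*sqrt(l))
-405*x(t(5, 2*0)) = -405*sqrt(2)*sqrt(-4 - 2*0) = -405*sqrt(2)*sqrt(-4 - 1*0) = -405*sqrt(2)*sqrt(-4 + 0) = -405*sqrt(2)*sqrt(-4) = -405*sqrt(2)*2*I = -810*I*sqrt(2)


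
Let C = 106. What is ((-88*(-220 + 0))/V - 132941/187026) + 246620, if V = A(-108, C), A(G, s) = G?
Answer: 414816237331/1683234 ≈ 2.4644e+5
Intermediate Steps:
V = -108
((-88*(-220 + 0))/V - 132941/187026) + 246620 = (-88*(-220 + 0)/(-108) - 132941/187026) + 246620 = (-88*(-220)*(-1/108) - 132941*1/187026) + 246620 = (19360*(-1/108) - 132941/187026) + 246620 = (-4840/27 - 132941/187026) + 246620 = -302931749/1683234 + 246620 = 414816237331/1683234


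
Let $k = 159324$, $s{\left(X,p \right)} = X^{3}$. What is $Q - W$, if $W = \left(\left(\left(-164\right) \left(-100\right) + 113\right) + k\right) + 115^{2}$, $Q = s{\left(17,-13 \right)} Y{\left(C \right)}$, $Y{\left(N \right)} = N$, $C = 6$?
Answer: $-159584$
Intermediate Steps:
$Q = 29478$ ($Q = 17^{3} \cdot 6 = 4913 \cdot 6 = 29478$)
$W = 189062$ ($W = \left(\left(\left(-164\right) \left(-100\right) + 113\right) + 159324\right) + 115^{2} = \left(\left(16400 + 113\right) + 159324\right) + 13225 = \left(16513 + 159324\right) + 13225 = 175837 + 13225 = 189062$)
$Q - W = 29478 - 189062 = -159584$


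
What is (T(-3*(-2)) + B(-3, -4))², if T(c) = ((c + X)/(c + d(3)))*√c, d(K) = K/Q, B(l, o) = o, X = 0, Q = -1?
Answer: 40 - 16*√6 ≈ 0.80816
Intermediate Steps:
d(K) = -K (d(K) = K/(-1) = K*(-1) = -K)
T(c) = c^(3/2)/(-3 + c) (T(c) = ((c + 0)/(c - 1*3))*√c = (c/(c - 3))*√c = (c/(-3 + c))*√c = c^(3/2)/(-3 + c))
(T(-3*(-2)) + B(-3, -4))² = ((-3*(-2))^(3/2)/(-3 - 3*(-2)) - 4)² = (6^(3/2)/(-3 + 6) - 4)² = ((6*√6)/3 - 4)² = ((6*√6)*(⅓) - 4)² = (2*√6 - 4)² = (-4 + 2*√6)²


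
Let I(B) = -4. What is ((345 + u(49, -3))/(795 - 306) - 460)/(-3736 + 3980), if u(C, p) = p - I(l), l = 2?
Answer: -112297/59658 ≈ -1.8823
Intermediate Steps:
u(C, p) = 4 + p (u(C, p) = p - 1*(-4) = p + 4 = 4 + p)
((345 + u(49, -3))/(795 - 306) - 460)/(-3736 + 3980) = ((345 + (4 - 3))/(795 - 306) - 460)/(-3736 + 3980) = ((345 + 1)/489 - 460)/244 = (346*(1/489) - 460)*(1/244) = (346/489 - 460)*(1/244) = -224594/489*1/244 = -112297/59658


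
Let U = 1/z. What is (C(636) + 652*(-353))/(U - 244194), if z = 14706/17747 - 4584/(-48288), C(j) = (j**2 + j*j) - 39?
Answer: -19087653706753/8053030409942 ≈ -2.3702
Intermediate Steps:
C(j) = -39 + 2*j**2 (C(j) = (j**2 + j**2) - 39 = 2*j**2 - 39 = -39 + 2*j**2)
z = 32978149/35706964 (z = 14706*(1/17747) - 4584*(-1/48288) = 14706/17747 + 191/2012 = 32978149/35706964 ≈ 0.92358)
U = 35706964/32978149 (U = 1/(32978149/35706964) = 35706964/32978149 ≈ 1.0827)
(C(636) + 652*(-353))/(U - 244194) = ((-39 + 2*636**2) + 652*(-353))/(35706964/32978149 - 244194) = ((-39 + 2*404496) - 230156)/(-8053030409942/32978149) = ((-39 + 808992) - 230156)*(-32978149/8053030409942) = (808953 - 230156)*(-32978149/8053030409942) = 578797*(-32978149/8053030409942) = -19087653706753/8053030409942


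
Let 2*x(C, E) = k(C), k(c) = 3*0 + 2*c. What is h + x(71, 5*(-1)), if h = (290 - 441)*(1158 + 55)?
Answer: -183092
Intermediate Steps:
k(c) = 2*c (k(c) = 0 + 2*c = 2*c)
x(C, E) = C (x(C, E) = (2*C)/2 = C)
h = -183163 (h = -151*1213 = -183163)
h + x(71, 5*(-1)) = -183163 + 71 = -183092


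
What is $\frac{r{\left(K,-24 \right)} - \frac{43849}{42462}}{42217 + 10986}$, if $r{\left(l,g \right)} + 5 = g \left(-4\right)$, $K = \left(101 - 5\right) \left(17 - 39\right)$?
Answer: $\frac{3820193}{2259105786} \approx 0.001691$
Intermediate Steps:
$K = -2112$ ($K = 96 \left(-22\right) = -2112$)
$r{\left(l,g \right)} = -5 - 4 g$ ($r{\left(l,g \right)} = -5 + g \left(-4\right) = -5 - 4 g$)
$\frac{r{\left(K,-24 \right)} - \frac{43849}{42462}}{42217 + 10986} = \frac{\left(-5 - -96\right) - \frac{43849}{42462}}{42217 + 10986} = \frac{\left(-5 + 96\right) - \frac{43849}{42462}}{53203} = \left(91 - \frac{43849}{42462}\right) \frac{1}{53203} = \frac{3820193}{42462} \cdot \frac{1}{53203} = \frac{3820193}{2259105786}$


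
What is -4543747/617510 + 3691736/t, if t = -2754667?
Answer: -14796193814609/1701034419170 ≈ -8.6983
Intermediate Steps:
-4543747/617510 + 3691736/t = -4543747/617510 + 3691736/(-2754667) = -4543747*1/617510 + 3691736*(-1/2754667) = -4543747/617510 - 3691736/2754667 = -14796193814609/1701034419170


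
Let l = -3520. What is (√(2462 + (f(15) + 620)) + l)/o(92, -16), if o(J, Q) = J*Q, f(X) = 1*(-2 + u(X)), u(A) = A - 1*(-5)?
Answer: 55/23 - 5*√31/736 ≈ 2.3535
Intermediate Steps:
u(A) = 5 + A (u(A) = A + 5 = 5 + A)
f(X) = 3 + X (f(X) = 1*(-2 + (5 + X)) = 1*(3 + X) = 3 + X)
(√(2462 + (f(15) + 620)) + l)/o(92, -16) = (√(2462 + ((3 + 15) + 620)) - 3520)/((92*(-16))) = (√(2462 + (18 + 620)) - 3520)/(-1472) = (√(2462 + 638) - 3520)*(-1/1472) = (√3100 - 3520)*(-1/1472) = (10*√31 - 3520)*(-1/1472) = (-3520 + 10*√31)*(-1/1472) = 55/23 - 5*√31/736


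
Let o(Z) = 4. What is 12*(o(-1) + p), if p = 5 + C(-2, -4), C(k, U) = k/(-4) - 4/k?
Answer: 138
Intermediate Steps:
C(k, U) = -4/k - k/4 (C(k, U) = k*(-¼) - 4/k = -k/4 - 4/k = -4/k - k/4)
p = 15/2 (p = 5 + (-4/(-2) - ¼*(-2)) = 5 + (-4*(-½) + ½) = 5 + (2 + ½) = 5 + 5/2 = 15/2 ≈ 7.5000)
12*(o(-1) + p) = 12*(4 + 15/2) = 12*(23/2) = 138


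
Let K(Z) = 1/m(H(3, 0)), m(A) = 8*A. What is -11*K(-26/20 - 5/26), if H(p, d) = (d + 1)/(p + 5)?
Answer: -11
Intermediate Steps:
H(p, d) = (1 + d)/(5 + p)
K(Z) = 1 (K(Z) = 1/(8*((1 + 0)/(5 + 3))) = 1/(8*(1/8)) = 1/1 = 1)
-11*K(-26/20 - 5/26) = -11*1 = -11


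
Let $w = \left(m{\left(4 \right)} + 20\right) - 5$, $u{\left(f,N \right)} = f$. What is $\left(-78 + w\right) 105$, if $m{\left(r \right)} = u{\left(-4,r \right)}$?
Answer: $-7035$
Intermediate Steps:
$m{\left(r \right)} = -4$
$w = 11$ ($w = \left(-4 + 20\right) - 5 = 16 - 5 = 11$)
$\left(-78 + w\right) 105 = \left(-78 + 11\right) 105 = \left(-67\right) 105 = -7035$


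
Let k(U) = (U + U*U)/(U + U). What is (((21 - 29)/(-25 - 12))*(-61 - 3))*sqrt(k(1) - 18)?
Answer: -512*I*sqrt(17)/37 ≈ -57.055*I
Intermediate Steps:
k(U) = (U + U**2)/(2*U) (k(U) = (U + U**2)/((2*U)) = (U + U**2)*(1/(2*U)) = (U + U**2)/(2*U))
(((21 - 29)/(-25 - 12))*(-61 - 3))*sqrt(k(1) - 18) = (((21 - 29)/(-25 - 12))*(-61 - 3))*sqrt((1/2 + (1/2)*1) - 18) = (-8/(-37)*(-64))*sqrt((1/2 + 1/2) - 18) = (-8*(-1/37)*(-64))*sqrt(1 - 18) = ((8/37)*(-64))*sqrt(-17) = -512*I*sqrt(17)/37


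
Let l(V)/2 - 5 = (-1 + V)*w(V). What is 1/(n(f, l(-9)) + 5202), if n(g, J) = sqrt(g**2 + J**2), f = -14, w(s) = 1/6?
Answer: 23409/121772536 - 3*sqrt(541)/121772536 ≈ 0.00019166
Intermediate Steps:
w(s) = 1/6
l(V) = 29/3 + V/3 (l(V) = 10 + 2*((-1 + V)*(1/6)) = 10 + 2*(-1/6 + V/6) = 10 + (-1/3 + V/3) = 29/3 + V/3)
n(g, J) = sqrt(J**2 + g**2)
1/(n(f, l(-9)) + 5202) = 1/(sqrt((29/3 + (1/3)*(-9))**2 + (-14)**2) + 5202) = 1/(sqrt((29/3 - 3)**2 + 196) + 5202) = 1/(sqrt((20/3)**2 + 196) + 5202) = 1/(sqrt(400/9 + 196) + 5202) = 1/(sqrt(2164/9) + 5202) = 1/(2*sqrt(541)/3 + 5202) = 1/(5202 + 2*sqrt(541)/3)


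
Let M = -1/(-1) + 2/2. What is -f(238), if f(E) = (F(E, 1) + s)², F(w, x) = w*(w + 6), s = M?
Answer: -3372589476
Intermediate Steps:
M = 2 (M = -1*(-1) + 2*(½) = 1 + 1 = 2)
s = 2
F(w, x) = w*(6 + w)
f(E) = (2 + E*(6 + E))² (f(E) = (E*(6 + E) + 2)² = (2 + E*(6 + E))²)
-f(238) = -(2 + 238*(6 + 238))² = -(2 + 238*244)² = -(2 + 58072)² = -1*58074² = -1*3372589476 = -3372589476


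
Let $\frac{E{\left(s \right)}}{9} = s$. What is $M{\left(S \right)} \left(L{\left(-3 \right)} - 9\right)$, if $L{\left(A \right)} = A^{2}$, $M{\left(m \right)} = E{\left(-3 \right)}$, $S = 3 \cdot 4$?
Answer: $0$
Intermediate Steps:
$S = 12$
$E{\left(s \right)} = 9 s$
$M{\left(m \right)} = -27$ ($M{\left(m \right)} = 9 \left(-3\right) = -27$)
$M{\left(S \right)} \left(L{\left(-3 \right)} - 9\right) = - 27 \left(\left(-3\right)^{2} - 9\right) = - 27 \left(9 - 9\right) = \left(-27\right) 0 = 0$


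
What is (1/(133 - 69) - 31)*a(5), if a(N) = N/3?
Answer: -3305/64 ≈ -51.641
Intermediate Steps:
a(N) = N/3 (a(N) = N*(⅓) = N/3)
(1/(133 - 69) - 31)*a(5) = (1/(133 - 69) - 31)*((⅓)*5) = (1/64 - 31)*(5/3) = -1983/64*5/3 = -3305/64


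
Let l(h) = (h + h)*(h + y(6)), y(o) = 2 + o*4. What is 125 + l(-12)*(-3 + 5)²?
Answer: -1219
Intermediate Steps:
y(o) = 2 + 4*o
l(h) = 2*h*(26 + h) (l(h) = (h + h)*(h + (2 + 4*6)) = (2*h)*(h + (2 + 24)) = (2*h)*(h + 26) = (2*h)*(26 + h) = 2*h*(26 + h))
125 + l(-12)*(-3 + 5)² = 125 + (2*(-12)*(26 - 12))*(-3 + 5)² = 125 + (2*(-12)*14)*2² = 125 - 336*4 = 125 - 1344 = -1219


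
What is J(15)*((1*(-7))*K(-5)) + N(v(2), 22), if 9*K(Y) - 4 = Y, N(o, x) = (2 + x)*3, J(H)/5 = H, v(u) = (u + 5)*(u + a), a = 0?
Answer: 391/3 ≈ 130.33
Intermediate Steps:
v(u) = u*(5 + u) (v(u) = (u + 5)*(u + 0) = (5 + u)*u = u*(5 + u))
J(H) = 5*H
N(o, x) = 6 + 3*x
K(Y) = 4/9 + Y/9
J(15)*((1*(-7))*K(-5)) + N(v(2), 22) = (5*15)*((1*(-7))*(4/9 + (1/9)*(-5))) + (6 + 3*22) = 75*(-7*(4/9 - 5/9)) + (6 + 66) = 75*(-7*(-1/9)) + 72 = 75*(7/9) + 72 = 175/3 + 72 = 391/3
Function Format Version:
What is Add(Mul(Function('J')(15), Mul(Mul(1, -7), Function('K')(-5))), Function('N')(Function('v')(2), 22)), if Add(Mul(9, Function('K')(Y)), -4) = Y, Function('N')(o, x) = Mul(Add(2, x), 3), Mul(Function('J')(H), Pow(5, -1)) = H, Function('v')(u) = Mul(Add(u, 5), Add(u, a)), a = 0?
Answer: Rational(391, 3) ≈ 130.33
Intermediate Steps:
Function('v')(u) = Mul(u, Add(5, u)) (Function('v')(u) = Mul(Add(u, 5), Add(u, 0)) = Mul(Add(5, u), u) = Mul(u, Add(5, u)))
Function('J')(H) = Mul(5, H)
Function('N')(o, x) = Add(6, Mul(3, x))
Function('K')(Y) = Add(Rational(4, 9), Mul(Rational(1, 9), Y))
Add(Mul(Function('J')(15), Mul(Mul(1, -7), Function('K')(-5))), Function('N')(Function('v')(2), 22)) = Add(Mul(Mul(5, 15), Mul(Mul(1, -7), Add(Rational(4, 9), Mul(Rational(1, 9), -5)))), Add(6, Mul(3, 22))) = Add(Mul(75, Mul(-7, Add(Rational(4, 9), Rational(-5, 9)))), Add(6, 66)) = Add(Mul(75, Mul(-7, Rational(-1, 9))), 72) = Add(Mul(75, Rational(7, 9)), 72) = Add(Rational(175, 3), 72) = Rational(391, 3)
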